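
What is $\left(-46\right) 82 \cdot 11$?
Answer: $-41492$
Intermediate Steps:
$\left(-46\right) 82 \cdot 11 = \left(-3772\right) 11 = -41492$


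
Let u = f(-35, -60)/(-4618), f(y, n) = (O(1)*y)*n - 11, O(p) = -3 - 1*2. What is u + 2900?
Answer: 13402711/4618 ≈ 2902.3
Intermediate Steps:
O(p) = -5 (O(p) = -3 - 2 = -5)
f(y, n) = -11 - 5*n*y (f(y, n) = (-5*y)*n - 11 = -5*n*y - 11 = -11 - 5*n*y)
u = 10511/4618 (u = (-11 - 5*(-60)*(-35))/(-4618) = (-11 - 10500)*(-1/4618) = -10511*(-1/4618) = 10511/4618 ≈ 2.2761)
u + 2900 = 10511/4618 + 2900 = 13402711/4618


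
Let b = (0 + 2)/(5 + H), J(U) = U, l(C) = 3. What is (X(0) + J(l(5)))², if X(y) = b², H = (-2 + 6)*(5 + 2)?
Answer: 10699441/1185921 ≈ 9.0220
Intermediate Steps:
H = 28 (H = 4*7 = 28)
b = 2/33 (b = (0 + 2)/(5 + 28) = 2/33 ≈ 0.060606)
X(y) = 4/1089 (X(y) = (2/33)² = 4/1089)
(X(0) + J(l(5)))² = (4/1089 + 3)² = (3271/1089)² = 10699441/1185921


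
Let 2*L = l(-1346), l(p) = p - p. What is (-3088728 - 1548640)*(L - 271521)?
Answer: 1259142796728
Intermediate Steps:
l(p) = 0
L = 0 (L = (½)*0 = 0)
(-3088728 - 1548640)*(L - 271521) = (-3088728 - 1548640)*(0 - 271521) = -4637368*(-271521) = 1259142796728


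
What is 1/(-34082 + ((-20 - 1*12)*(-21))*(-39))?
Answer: -1/60290 ≈ -1.6587e-5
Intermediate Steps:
1/(-34082 + ((-20 - 1*12)*(-21))*(-39)) = 1/(-34082 + ((-20 - 12)*(-21))*(-39)) = 1/(-34082 - 32*(-21)*(-39)) = 1/(-34082 + 672*(-39)) = 1/(-34082 - 26208) = 1/(-60290) = -1/60290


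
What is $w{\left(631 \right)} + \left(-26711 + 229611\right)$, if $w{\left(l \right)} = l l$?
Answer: $601061$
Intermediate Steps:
$w{\left(l \right)} = l^{2}$
$w{\left(631 \right)} + \left(-26711 + 229611\right) = 631^{2} + \left(-26711 + 229611\right) = 398161 + 202900 = 601061$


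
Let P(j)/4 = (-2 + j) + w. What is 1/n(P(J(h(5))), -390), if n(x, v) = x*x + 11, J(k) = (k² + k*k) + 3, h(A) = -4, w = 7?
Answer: 1/25611 ≈ 3.9046e-5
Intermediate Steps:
J(k) = 3 + 2*k² (J(k) = (k² + k²) + 3 = 2*k² + 3 = 3 + 2*k²)
P(j) = 20 + 4*j (P(j) = 4*((-2 + j) + 7) = 4*(5 + j) = 20 + 4*j)
n(x, v) = 11 + x² (n(x, v) = x² + 11 = 11 + x²)
1/n(P(J(h(5))), -390) = 1/(11 + (20 + 4*(3 + 2*(-4)²))²) = 1/(11 + (20 + 4*(3 + 2*16))²) = 1/(11 + (20 + 4*(3 + 32))²) = 1/(11 + (20 + 4*35)²) = 1/(11 + (20 + 140)²) = 1/(11 + 160²) = 1/(11 + 25600) = 1/25611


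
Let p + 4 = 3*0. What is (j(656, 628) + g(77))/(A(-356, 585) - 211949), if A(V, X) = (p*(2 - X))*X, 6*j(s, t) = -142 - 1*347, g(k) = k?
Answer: -9/2304542 ≈ -3.9053e-6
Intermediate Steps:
p = -4 (p = -4 + 3*0 = -4 + 0 = -4)
j(s, t) = -163/2 (j(s, t) = (-142 - 1*347)/6 = (-142 - 347)/6 = (1/6)*(-489) = -163/2)
A(V, X) = X*(-8 + 4*X) (A(V, X) = (-4*(2 - X))*X = (-8 + 4*X)*X = X*(-8 + 4*X))
(j(656, 628) + g(77))/(A(-356, 585) - 211949) = (-163/2 + 77)/(4*585*(-2 + 585) - 211949) = -9/(2*(4*585*583 - 211949)) = -9/(2*(1364220 - 211949)) = -9/2/1152271 = -9/2*1/1152271 = -9/2304542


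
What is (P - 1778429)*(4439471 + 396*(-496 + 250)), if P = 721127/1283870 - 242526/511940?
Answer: -25377097584848607299896/3286322039 ≈ -7.7220e+12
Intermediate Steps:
P = 1445047519/16431610195 (P = 721127*(1/1283870) - 242526*1/511940 = 721127/1283870 - 121263/255970 = 1445047519/16431610195 ≈ 0.087943)
(P - 1778429)*(4439471 + 396*(-496 + 250)) = (1445047519/16431610195 - 1778429)*(4439471 + 396*(-496 + 250)) = -29222450642436136*(4439471 + 396*(-246))/16431610195 = -29222450642436136*(4439471 - 97416)/16431610195 = -29222450642436136/16431610195*4342055 = -25377097584848607299896/3286322039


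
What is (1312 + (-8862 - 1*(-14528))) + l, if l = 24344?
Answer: 31322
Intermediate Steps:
(1312 + (-8862 - 1*(-14528))) + l = (1312 + (-8862 - 1*(-14528))) + 24344 = (1312 + (-8862 + 14528)) + 24344 = (1312 + 5666) + 24344 = 6978 + 24344 = 31322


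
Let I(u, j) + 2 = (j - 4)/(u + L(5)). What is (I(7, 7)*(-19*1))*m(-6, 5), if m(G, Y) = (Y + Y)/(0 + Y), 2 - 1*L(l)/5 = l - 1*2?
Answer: 19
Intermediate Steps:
L(l) = 20 - 5*l (L(l) = 10 - 5*(l - 1*2) = 10 - 5*(l - 2) = 10 - 5*(-2 + l) = 10 + (10 - 5*l) = 20 - 5*l)
m(G, Y) = 2 (m(G, Y) = (2*Y)/Y = 2)
I(u, j) = -2 + (-4 + j)/(-5 + u) (I(u, j) = -2 + (j - 4)/(u + (20 - 5*5)) = -2 + (-4 + j)/(u + (20 - 25)) = -2 + (-4 + j)/(u - 5) = -2 + (-4 + j)/(-5 + u))
(I(7, 7)*(-19*1))*m(-6, 5) = (((6 + 7 - 2*7)/(-5 + 7))*(-19*1))*2 = (((6 + 7 - 14)/2)*(-19))*2 = (((½)*(-1))*(-19))*2 = -½*(-19)*2 = (19/2)*2 = 19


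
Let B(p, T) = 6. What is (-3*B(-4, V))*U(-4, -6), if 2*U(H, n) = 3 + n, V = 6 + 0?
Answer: 27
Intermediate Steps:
V = 6
U(H, n) = 3/2 + n/2 (U(H, n) = (3 + n)/2 = 3/2 + n/2)
(-3*B(-4, V))*U(-4, -6) = (-3*6)*(3/2 + (1/2)*(-6)) = -18*(3/2 - 3) = -18*(-3/2) = 27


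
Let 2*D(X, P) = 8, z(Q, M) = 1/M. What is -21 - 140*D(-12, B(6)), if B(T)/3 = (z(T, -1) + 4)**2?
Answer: -581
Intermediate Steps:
B(T) = 27 (B(T) = 3*(1/(-1) + 4)**2 = 3*(-1 + 4)**2 = 3*3**2 = 3*9 = 27)
D(X, P) = 4 (D(X, P) = (1/2)*8 = 4)
-21 - 140*D(-12, B(6)) = -21 - 140*4 = -21 - 560 = -581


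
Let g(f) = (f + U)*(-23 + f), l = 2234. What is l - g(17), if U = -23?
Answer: 2198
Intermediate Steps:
g(f) = (-23 + f)² (g(f) = (f - 23)*(-23 + f) = (-23 + f)*(-23 + f) = (-23 + f)²)
l - g(17) = 2234 - (529 + 17² - 46*17) = 2234 - (529 + 289 - 782) = 2234 - 1*36 = 2234 - 36 = 2198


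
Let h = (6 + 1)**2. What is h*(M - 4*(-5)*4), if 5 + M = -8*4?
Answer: 2107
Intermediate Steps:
M = -37 (M = -5 - 8*4 = -5 - 32 = -37)
h = 49 (h = 7**2 = 49)
h*(M - 4*(-5)*4) = 49*(-37 - 4*(-5)*4) = 49*(-37 + 20*4) = 49*(-37 + 80) = 49*43 = 2107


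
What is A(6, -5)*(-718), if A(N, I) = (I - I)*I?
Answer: 0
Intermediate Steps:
A(N, I) = 0 (A(N, I) = 0*I = 0)
A(6, -5)*(-718) = 0*(-718) = 0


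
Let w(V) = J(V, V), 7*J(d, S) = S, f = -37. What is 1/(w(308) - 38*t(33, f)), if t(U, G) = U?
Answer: -1/1210 ≈ -0.00082645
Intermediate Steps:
J(d, S) = S/7
w(V) = V/7
1/(w(308) - 38*t(33, f)) = 1/((⅐)*308 - 38*33) = 1/(44 - 1254) = 1/(-1210) = -1/1210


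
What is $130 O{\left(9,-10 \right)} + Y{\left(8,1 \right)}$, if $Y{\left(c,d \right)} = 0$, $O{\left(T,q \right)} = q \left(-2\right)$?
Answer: $2600$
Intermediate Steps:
$O{\left(T,q \right)} = - 2 q$
$130 O{\left(9,-10 \right)} + Y{\left(8,1 \right)} = 130 \left(\left(-2\right) \left(-10\right)\right) + 0 = 130 \cdot 20 + 0 = 2600 + 0 = 2600$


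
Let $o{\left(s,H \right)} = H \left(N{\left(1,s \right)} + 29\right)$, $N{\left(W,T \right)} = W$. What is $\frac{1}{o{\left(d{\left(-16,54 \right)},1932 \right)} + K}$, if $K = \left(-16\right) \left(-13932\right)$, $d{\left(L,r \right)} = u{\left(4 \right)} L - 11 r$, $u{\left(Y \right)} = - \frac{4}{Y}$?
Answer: $\frac{1}{280872} \approx 3.5603 \cdot 10^{-6}$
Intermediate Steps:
$d{\left(L,r \right)} = - L - 11 r$ ($d{\left(L,r \right)} = - \frac{4}{4} L - 11 r = \left(-4\right) \frac{1}{4} L - 11 r = - L - 11 r$)
$o{\left(s,H \right)} = 30 H$ ($o{\left(s,H \right)} = H \left(1 + 29\right) = H 30 = 30 H$)
$K = 222912$
$\frac{1}{o{\left(d{\left(-16,54 \right)},1932 \right)} + K} = \frac{1}{30 \cdot 1932 + 222912} = \frac{1}{57960 + 222912} = \frac{1}{280872}$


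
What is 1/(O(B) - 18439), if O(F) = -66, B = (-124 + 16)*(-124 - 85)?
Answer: -1/18505 ≈ -5.4039e-5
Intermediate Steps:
B = 22572 (B = -108*(-209) = 22572)
1/(O(B) - 18439) = 1/(-66 - 18439) = 1/(-18505) = -1/18505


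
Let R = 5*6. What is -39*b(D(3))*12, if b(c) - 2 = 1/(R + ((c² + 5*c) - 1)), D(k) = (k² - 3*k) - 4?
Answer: -23868/25 ≈ -954.72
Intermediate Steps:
R = 30
D(k) = -4 + k² - 3*k
b(c) = 2 + 1/(29 + c² + 5*c) (b(c) = 2 + 1/(30 + ((c² + 5*c) - 1)) = 2 + 1/(30 + (-1 + c² + 5*c)) = 2 + 1/(29 + c² + 5*c))
-39*b(D(3))*12 = -39*(59 + 2*(-4 + 3² - 3*3)² + 10*(-4 + 3² - 3*3))/(29 + (-4 + 3² - 3*3)² + 5*(-4 + 3² - 3*3))*12 = -39*(59 + 2*(-4 + 9 - 9)² + 10*(-4 + 9 - 9))/(29 + (-4 + 9 - 9)² + 5*(-4 + 9 - 9))*12 = -39*(59 + 2*(-4)² + 10*(-4))/(29 + (-4)² + 5*(-4))*12 = -39*(59 + 2*16 - 40)/(29 + 16 - 20)*12 = -39*(59 + 32 - 40)/25*12 = -39*51/25*12 = -1989/25*12 = -23868/25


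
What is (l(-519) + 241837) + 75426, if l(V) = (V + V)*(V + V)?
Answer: 1394707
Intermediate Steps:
l(V) = 4*V² (l(V) = (2*V)*(2*V) = 4*V²)
(l(-519) + 241837) + 75426 = (4*(-519)² + 241837) + 75426 = (4*269361 + 241837) + 75426 = (1077444 + 241837) + 75426 = 1319281 + 75426 = 1394707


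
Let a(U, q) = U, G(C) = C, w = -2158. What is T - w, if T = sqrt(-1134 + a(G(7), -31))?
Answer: 2158 + 7*I*sqrt(23) ≈ 2158.0 + 33.571*I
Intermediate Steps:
T = 7*I*sqrt(23) (T = sqrt(-1134 + 7) = sqrt(-1127) = 7*I*sqrt(23) ≈ 33.571*I)
T - w = 7*I*sqrt(23) - 1*(-2158) = 7*I*sqrt(23) + 2158 = 2158 + 7*I*sqrt(23)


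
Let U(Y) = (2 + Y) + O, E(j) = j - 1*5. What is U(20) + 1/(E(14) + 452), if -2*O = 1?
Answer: 19825/922 ≈ 21.502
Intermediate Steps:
E(j) = -5 + j (E(j) = j - 5 = -5 + j)
O = -½ (O = -½*1 = -½ ≈ -0.50000)
U(Y) = 3/2 + Y (U(Y) = (2 + Y) - ½ = 3/2 + Y)
U(20) + 1/(E(14) + 452) = (3/2 + 20) + 1/((-5 + 14) + 452) = 43/2 + 1/(9 + 452) = 43/2 + 1/461 = 19825/922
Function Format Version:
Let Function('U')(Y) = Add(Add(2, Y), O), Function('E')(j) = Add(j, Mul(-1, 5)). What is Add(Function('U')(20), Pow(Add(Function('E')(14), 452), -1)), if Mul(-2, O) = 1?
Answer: Rational(19825, 922) ≈ 21.502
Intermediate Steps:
Function('E')(j) = Add(-5, j) (Function('E')(j) = Add(j, -5) = Add(-5, j))
O = Rational(-1, 2) (O = Mul(Rational(-1, 2), 1) = Rational(-1, 2) ≈ -0.50000)
Function('U')(Y) = Add(Rational(3, 2), Y) (Function('U')(Y) = Add(Add(2, Y), Rational(-1, 2)) = Add(Rational(3, 2), Y))
Add(Function('U')(20), Pow(Add(Function('E')(14), 452), -1)) = Add(Add(Rational(3, 2), 20), Pow(Add(Add(-5, 14), 452), -1)) = Add(Rational(43, 2), Pow(Add(9, 452), -1)) = Add(Rational(43, 2), Pow(461, -1)) = Add(Rational(43, 2), Rational(1, 461)) = Rational(19825, 922)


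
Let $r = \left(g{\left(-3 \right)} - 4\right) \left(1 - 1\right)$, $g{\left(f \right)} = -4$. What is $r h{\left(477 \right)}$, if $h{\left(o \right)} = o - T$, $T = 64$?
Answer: $0$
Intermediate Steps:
$r = 0$ ($r = \left(-4 - 4\right) \left(1 - 1\right) = \left(-8\right) 0 = 0$)
$h{\left(o \right)} = -64 + o$ ($h{\left(o \right)} = o - 64 = -64 + o$)
$r h{\left(477 \right)} = 0 \left(-64 + 477\right) = 0 \cdot 413 = 0$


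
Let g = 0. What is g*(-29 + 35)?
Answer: 0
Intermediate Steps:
g*(-29 + 35) = 0*(-29 + 35) = 0*6 = 0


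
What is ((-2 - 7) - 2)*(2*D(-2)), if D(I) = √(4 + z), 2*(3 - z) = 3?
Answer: -11*√22 ≈ -51.595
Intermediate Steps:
z = 3/2 (z = 3 - ½*3 = 3 - 3/2 = 3/2 ≈ 1.5000)
D(I) = √22/2 (D(I) = √(4 + 3/2) = √(11/2) = √22/2)
((-2 - 7) - 2)*(2*D(-2)) = ((-2 - 7) - 2)*(2*(√22/2)) = (-9 - 2)*√22 = -11*√22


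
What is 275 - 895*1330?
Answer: -1190075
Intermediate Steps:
275 - 895*1330 = 275 - 1190350 = -1190075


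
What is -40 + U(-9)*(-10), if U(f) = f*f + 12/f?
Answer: -2510/3 ≈ -836.67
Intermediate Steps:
U(f) = f² + 12/f
-40 + U(-9)*(-10) = -40 + ((12 + (-9)³)/(-9))*(-10) = -40 - (12 - 729)/9*(-10) = -40 - ⅑*(-717)*(-10) = -40 + (239/3)*(-10) = -40 - 2390/3 = -2510/3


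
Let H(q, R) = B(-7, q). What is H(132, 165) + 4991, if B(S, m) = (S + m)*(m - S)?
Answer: 22366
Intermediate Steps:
H(q, R) = -49 + q² (H(q, R) = q² - 1*(-7)² = q² - 1*49 = q² - 49 = -49 + q²)
H(132, 165) + 4991 = (-49 + 132²) + 4991 = (-49 + 17424) + 4991 = 17375 + 4991 = 22366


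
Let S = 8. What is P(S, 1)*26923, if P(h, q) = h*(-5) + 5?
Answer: -942305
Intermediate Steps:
P(h, q) = 5 - 5*h (P(h, q) = -5*h + 5 = 5 - 5*h)
P(S, 1)*26923 = (5 - 5*8)*26923 = (5 - 40)*26923 = -35*26923 = -942305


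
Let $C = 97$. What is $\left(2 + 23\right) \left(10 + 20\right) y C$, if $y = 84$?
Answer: $6111000$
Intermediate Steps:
$\left(2 + 23\right) \left(10 + 20\right) y C = \left(2 + 23\right) \left(10 + 20\right) 84 \cdot 97 = 25 \cdot 30 \cdot 84 \cdot 97 = 750 \cdot 84 \cdot 97 = 63000 \cdot 97 = 6111000$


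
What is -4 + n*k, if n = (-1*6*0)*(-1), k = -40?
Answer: -4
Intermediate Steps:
n = 0 (n = -6*0*(-1) = 0*(-1) = 0)
-4 + n*k = -4 + 0*(-40) = -4 + 0 = -4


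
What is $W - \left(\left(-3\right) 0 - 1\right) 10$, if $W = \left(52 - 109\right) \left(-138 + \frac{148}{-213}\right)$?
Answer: $\frac{562008}{71} \approx 7915.6$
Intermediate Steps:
$W = \frac{561298}{71}$ ($W = - 57 \left(-138 + 148 \left(- \frac{1}{213}\right)\right) = - 57 \left(-138 - \frac{148}{213}\right) = \left(-57\right) \left(- \frac{29542}{213}\right) = \frac{561298}{71} \approx 7905.6$)
$W - \left(\left(-3\right) 0 - 1\right) 10 = \frac{561298}{71} - \left(\left(-3\right) 0 - 1\right) 10 = \frac{561298}{71} - \left(0 - 1\right) 10 = \frac{561298}{71} - \left(-1\right) 10 = \frac{561298}{71} - -10 = \frac{561298}{71} + 10 = \frac{562008}{71}$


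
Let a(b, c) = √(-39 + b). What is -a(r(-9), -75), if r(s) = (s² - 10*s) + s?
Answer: -√123 ≈ -11.091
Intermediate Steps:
r(s) = s² - 9*s
-a(r(-9), -75) = -√(-39 - 9*(-9 - 9)) = -√(-39 - 9*(-18)) = -√(-39 + 162) = -√123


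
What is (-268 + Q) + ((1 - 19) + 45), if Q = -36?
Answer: -277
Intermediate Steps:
(-268 + Q) + ((1 - 19) + 45) = (-268 - 36) + ((1 - 19) + 45) = -304 + (-18 + 45) = -304 + 27 = -277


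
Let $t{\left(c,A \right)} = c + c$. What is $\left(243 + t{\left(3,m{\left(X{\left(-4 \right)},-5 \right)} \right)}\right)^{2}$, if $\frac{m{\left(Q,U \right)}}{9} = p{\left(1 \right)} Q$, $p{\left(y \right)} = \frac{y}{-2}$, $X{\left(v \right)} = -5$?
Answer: $62001$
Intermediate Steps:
$p{\left(y \right)} = - \frac{y}{2}$ ($p{\left(y \right)} = y \left(- \frac{1}{2}\right) = - \frac{y}{2}$)
$m{\left(Q,U \right)} = - \frac{9 Q}{2}$ ($m{\left(Q,U \right)} = 9 \left(- \frac{1}{2}\right) 1 Q = 9 \left(- \frac{Q}{2}\right) = - \frac{9 Q}{2}$)
$t{\left(c,A \right)} = 2 c$
$\left(243 + t{\left(3,m{\left(X{\left(-4 \right)},-5 \right)} \right)}\right)^{2} = \left(243 + 2 \cdot 3\right)^{2} = \left(243 + 6\right)^{2} = 249^{2} = 62001$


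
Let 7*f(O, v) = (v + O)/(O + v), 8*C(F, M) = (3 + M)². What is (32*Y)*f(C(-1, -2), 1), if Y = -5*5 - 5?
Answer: -960/7 ≈ -137.14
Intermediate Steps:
C(F, M) = (3 + M)²/8
Y = -30 (Y = -25 - 5 = -30)
f(O, v) = ⅐ (f(O, v) = ((v + O)/(O + v))/7 = ((O + v)/(O + v))/7 = (⅐)*1 = ⅐)
(32*Y)*f(C(-1, -2), 1) = (32*(-30))*(⅐) = -960*⅐ = -960/7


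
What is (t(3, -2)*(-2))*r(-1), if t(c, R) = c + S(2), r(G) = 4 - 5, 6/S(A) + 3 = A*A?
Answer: 18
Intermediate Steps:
S(A) = 6/(-3 + A²) (S(A) = 6/(-3 + A*A) = 6/(-3 + A²))
r(G) = -1
t(c, R) = 6 + c (t(c, R) = c + 6/(-3 + 2²) = c + 6/(-3 + 4) = c + 6/1 = c + 6*1 = c + 6 = 6 + c)
(t(3, -2)*(-2))*r(-1) = ((6 + 3)*(-2))*(-1) = (9*(-2))*(-1) = -18*(-1) = 18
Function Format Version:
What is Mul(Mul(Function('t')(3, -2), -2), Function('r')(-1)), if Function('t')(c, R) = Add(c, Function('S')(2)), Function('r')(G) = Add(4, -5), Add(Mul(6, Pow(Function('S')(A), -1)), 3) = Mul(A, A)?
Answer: 18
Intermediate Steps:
Function('S')(A) = Mul(6, Pow(Add(-3, Pow(A, 2)), -1)) (Function('S')(A) = Mul(6, Pow(Add(-3, Mul(A, A)), -1)) = Mul(6, Pow(Add(-3, Pow(A, 2)), -1)))
Function('r')(G) = -1
Function('t')(c, R) = Add(6, c) (Function('t')(c, R) = Add(c, Mul(6, Pow(Add(-3, Pow(2, 2)), -1))) = Add(c, Mul(6, Pow(Add(-3, 4), -1))) = Add(c, Mul(6, Pow(1, -1))) = Add(c, Mul(6, 1)) = Add(c, 6) = Add(6, c))
Mul(Mul(Function('t')(3, -2), -2), Function('r')(-1)) = Mul(Mul(Add(6, 3), -2), -1) = Mul(Mul(9, -2), -1) = Mul(-18, -1) = 18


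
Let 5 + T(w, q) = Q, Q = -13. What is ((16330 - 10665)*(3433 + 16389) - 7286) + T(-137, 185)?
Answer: 112284326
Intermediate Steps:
T(w, q) = -18 (T(w, q) = -5 - 13 = -18)
((16330 - 10665)*(3433 + 16389) - 7286) + T(-137, 185) = ((16330 - 10665)*(3433 + 16389) - 7286) - 18 = (5665*19822 - 7286) - 18 = (112291630 - 7286) - 18 = 112284344 - 18 = 112284326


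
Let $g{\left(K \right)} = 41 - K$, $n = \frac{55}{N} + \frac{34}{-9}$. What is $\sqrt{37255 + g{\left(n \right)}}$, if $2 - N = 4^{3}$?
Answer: $\frac{\sqrt{1290453802}}{186} \approx 193.13$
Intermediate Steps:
$N = -62$ ($N = 2 - 4^{3} = 2 - 64 = -62$)
$n = - \frac{2603}{558}$ ($n = \frac{55}{-62} + \frac{34}{-9} = 55 \left(- \frac{1}{62}\right) + 34 \left(- \frac{1}{9}\right) = - \frac{55}{62} - \frac{34}{9} = - \frac{2603}{558} \approx -4.6649$)
$\sqrt{37255 + g{\left(n \right)}} = \sqrt{37255 + \left(41 - - \frac{2603}{558}\right)} = \sqrt{37255 + \left(41 + \frac{2603}{558}\right)} = \sqrt{37255 + \frac{25481}{558}} = \sqrt{\frac{20813771}{558}} = \frac{\sqrt{1290453802}}{186}$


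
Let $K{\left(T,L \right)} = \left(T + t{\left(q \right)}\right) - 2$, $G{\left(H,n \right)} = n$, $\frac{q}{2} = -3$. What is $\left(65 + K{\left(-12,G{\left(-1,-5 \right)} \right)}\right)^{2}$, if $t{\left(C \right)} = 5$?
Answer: $3136$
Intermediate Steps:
$q = -6$ ($q = 2 \left(-3\right) = -6$)
$K{\left(T,L \right)} = 3 + T$ ($K{\left(T,L \right)} = \left(T + 5\right) - 2 = \left(5 + T\right) - 2 = 3 + T$)
$\left(65 + K{\left(-12,G{\left(-1,-5 \right)} \right)}\right)^{2} = \left(65 + \left(3 - 12\right)\right)^{2} = \left(65 - 9\right)^{2} = 56^{2} = 3136$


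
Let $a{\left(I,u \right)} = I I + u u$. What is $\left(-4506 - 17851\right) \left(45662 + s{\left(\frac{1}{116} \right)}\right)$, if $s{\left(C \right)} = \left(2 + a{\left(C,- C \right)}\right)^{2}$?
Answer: $- \frac{46214522523109749}{45265984} \approx -1.021 \cdot 10^{9}$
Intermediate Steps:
$a{\left(I,u \right)} = I^{2} + u^{2}$
$s{\left(C \right)} = \left(2 + 2 C^{2}\right)^{2}$ ($s{\left(C \right)} = \left(2 + \left(C^{2} + \left(- C\right)^{2}\right)\right)^{2} = \left(2 + \left(C^{2} + C^{2}\right)\right)^{2} = \left(2 + 2 C^{2}\right)^{2}$)
$\left(-4506 - 17851\right) \left(45662 + s{\left(\frac{1}{116} \right)}\right) = \left(-4506 - 17851\right) \left(45662 + 4 \left(1 + \left(\frac{1}{116}\right)^{2}\right)^{2}\right) = - 22357 \left(45662 + 4 \left(1 + \left(\frac{1}{116}\right)^{2}\right)^{2}\right) = - 22357 \left(45662 + 4 \left(1 + \frac{1}{13456}\right)^{2}\right) = - 22357 \left(45662 + 4 \left(\frac{13457}{13456}\right)^{2}\right) = - 22357 \left(45662 + 4 \cdot \frac{181090849}{181063936}\right) = - 22357 \left(45662 + \frac{181090849}{45265984}\right) = \left(-22357\right) \frac{2067116452257}{45265984} = - \frac{46214522523109749}{45265984}$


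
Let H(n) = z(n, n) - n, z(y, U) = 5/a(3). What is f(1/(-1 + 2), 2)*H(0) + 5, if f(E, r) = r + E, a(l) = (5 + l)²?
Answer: 335/64 ≈ 5.2344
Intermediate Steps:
z(y, U) = 5/64 (z(y, U) = 5/((5 + 3)²) = 5/(8²) = 5/64)
f(E, r) = E + r
H(n) = 5/64 - n
f(1/(-1 + 2), 2)*H(0) + 5 = (1/(-1 + 2) + 2)*(5/64 - 1*0) + 5 = (1/1 + 2)*(5/64 + 0) + 5 = (1 + 2)*(5/64) + 5 = 3*(5/64) + 5 = 15/64 + 5 = 335/64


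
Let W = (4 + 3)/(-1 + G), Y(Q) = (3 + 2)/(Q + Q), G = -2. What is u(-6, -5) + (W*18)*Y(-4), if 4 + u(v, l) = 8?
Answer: 121/4 ≈ 30.250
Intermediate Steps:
u(v, l) = 4 (u(v, l) = -4 + 8 = 4)
Y(Q) = 5/(2*Q) (Y(Q) = 5/((2*Q)) = 5*(1/(2*Q)) = 5/(2*Q))
W = -7/3 (W = (4 + 3)/(-1 - 2) = 7/(-3) = 7*(-1/3) = -7/3 ≈ -2.3333)
u(-6, -5) + (W*18)*Y(-4) = 4 + (-7/3*18)*((5/2)/(-4)) = 4 - 105*(-1)/4 = 4 - 42*(-5/8) = 4 + 105/4 = 121/4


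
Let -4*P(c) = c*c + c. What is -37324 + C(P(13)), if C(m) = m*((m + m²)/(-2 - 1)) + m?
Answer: -159859/24 ≈ -6660.8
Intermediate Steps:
P(c) = -c/4 - c²/4 (P(c) = -(c*c + c)/4 = -(c² + c)/4 = -(c + c²)/4 = -c/4 - c²/4)
C(m) = m + m*(-m/3 - m²/3) (C(m) = m*((m + m²)/(-3)) + m = m*((m + m²)*(-⅓)) + m = m*(-m/3 - m²/3) + m = m + m*(-m/3 - m²/3))
-37324 + C(P(13)) = -37324 + (-¼*13*(1 + 13))*(3 - (-1)*13*(1 + 13)/4 - (-¼*13*(1 + 13))²)/3 = -37324 + (-¼*13*14)*(3 - (-1)*13*14/4 - (-¼*13*14)²)/3 = -37324 + (⅓)*(-91/2)*(3 - 1*(-91/2) - (-91/2)²) = -37324 + (⅓)*(-91/2)*(3 + 91/2 - 1*8281/4) = -37324 + (⅓)*(-91/2)*(3 + 91/2 - 8281/4) = -37324 + (⅓)*(-91/2)*(-8087/4) = -37324 + 735917/24 = -159859/24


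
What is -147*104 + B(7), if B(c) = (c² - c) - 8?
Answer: -15254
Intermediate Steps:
B(c) = -8 + c² - c
-147*104 + B(7) = -147*104 + (-8 + 7² - 1*7) = -15288 + (-8 + 49 - 7) = -15288 + 34 = -15254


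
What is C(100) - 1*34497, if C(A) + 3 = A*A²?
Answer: 965500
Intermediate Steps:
C(A) = -3 + A³ (C(A) = -3 + A*A² = -3 + A³)
C(100) - 1*34497 = (-3 + 100³) - 1*34497 = (-3 + 1000000) - 34497 = 999997 - 34497 = 965500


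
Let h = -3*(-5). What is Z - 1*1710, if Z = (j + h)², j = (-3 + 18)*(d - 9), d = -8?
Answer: 55890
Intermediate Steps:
h = 15
j = -255 (j = (-3 + 18)*(-8 - 9) = 15*(-17) = -255)
Z = 57600 (Z = (-255 + 15)² = (-240)² = 57600)
Z - 1*1710 = 57600 - 1*1710 = 57600 - 1710 = 55890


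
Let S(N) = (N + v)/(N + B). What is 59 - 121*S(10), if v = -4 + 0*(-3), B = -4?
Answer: -62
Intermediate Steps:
v = -4 (v = -4 + 0 = -4)
S(N) = 1 (S(N) = (N - 4)/(N - 4) = (-4 + N)/(-4 + N) = 1)
59 - 121*S(10) = 59 - 121*1 = 59 - 121 = -62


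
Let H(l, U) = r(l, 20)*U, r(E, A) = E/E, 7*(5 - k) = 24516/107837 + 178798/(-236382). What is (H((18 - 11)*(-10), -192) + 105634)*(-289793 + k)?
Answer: -2726114945914712481530/89217540069 ≈ -3.0556e+10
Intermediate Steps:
k = 452830649752/89217540069 (k = 5 - (24516/107837 + 178798/(-236382))/7 = 5 - (24516*(1/107837) + 178798*(-1/236382))/7 = 5 - (24516/107837 - 89399/118191)/7 = 5 - 1/7*(-6742949407/12745362867) = 5 + 6742949407/89217540069 = 452830649752/89217540069 ≈ 5.0756)
r(E, A) = 1
H(l, U) = U (H(l, U) = 1*U = U)
(H((18 - 11)*(-10), -192) + 105634)*(-289793 + k) = (-192 + 105634)*(-289793 + 452830649752/89217540069) = 105442*(-25854165758565965/89217540069) = -2726114945914712481530/89217540069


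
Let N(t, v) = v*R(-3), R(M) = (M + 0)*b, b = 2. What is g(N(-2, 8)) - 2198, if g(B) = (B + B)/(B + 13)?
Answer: -76834/35 ≈ -2195.3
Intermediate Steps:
R(M) = 2*M (R(M) = (M + 0)*2 = M*2 = 2*M)
N(t, v) = -6*v (N(t, v) = v*(2*(-3)) = v*(-6) = -6*v)
g(B) = 2*B/(13 + B) (g(B) = (2*B)/(13 + B) = 2*B/(13 + B))
g(N(-2, 8)) - 2198 = 2*(-6*8)/(13 - 6*8) - 2198 = 2*(-48)/(13 - 48) - 2198 = 2*(-48)/(-35) - 2198 = 2*(-48)*(-1/35) - 2198 = 96/35 - 2198 = -76834/35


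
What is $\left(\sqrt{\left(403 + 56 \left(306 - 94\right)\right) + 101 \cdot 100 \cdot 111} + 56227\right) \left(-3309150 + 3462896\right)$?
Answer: $8644676342 + 768730 \sqrt{45335} \approx 8.8083 \cdot 10^{9}$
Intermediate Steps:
$\left(\sqrt{\left(403 + 56 \left(306 - 94\right)\right) + 101 \cdot 100 \cdot 111} + 56227\right) \left(-3309150 + 3462896\right) = \left(\sqrt{\left(403 + 56 \cdot 212\right) + 10100 \cdot 111} + 56227\right) 153746 = \left(\sqrt{\left(403 + 11872\right) + 1121100} + 56227\right) 153746 = \left(\sqrt{12275 + 1121100} + 56227\right) 153746 = \left(\sqrt{1133375} + 56227\right) 153746 = \left(5 \sqrt{45335} + 56227\right) 153746 = \left(56227 + 5 \sqrt{45335}\right) 153746 = 8644676342 + 768730 \sqrt{45335}$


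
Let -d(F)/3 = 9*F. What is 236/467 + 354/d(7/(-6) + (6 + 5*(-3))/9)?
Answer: 119416/18213 ≈ 6.5566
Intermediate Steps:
d(F) = -27*F
236/467 + 354/d(7/(-6) + (6 + 5*(-3))/9) = 236/467 + 354/((-27*(7/(-6) + (6 + 5*(-3))/9))) = 236*(1/467) + 354/((-27*(7*(-1/6) + (6 - 15)*(1/9)))) = 236/467 + 354/((-27*(-7/6 - 9*1/9))) = 236/467 + 354/((-27*(-7/6 - 1))) = 236/467 + 354/((-27*(-13/6))) = 236/467 + 354/(117/2) = 236/467 + 354*(2/117) = 236/467 + 236/39 = 119416/18213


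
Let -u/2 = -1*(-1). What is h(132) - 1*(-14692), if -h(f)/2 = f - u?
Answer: 14424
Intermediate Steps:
u = -2 (u = -(-2)*(-1) = -2*1 = -2)
h(f) = -4 - 2*f (h(f) = -2*(f - 1*(-2)) = -2*(f + 2) = -2*(2 + f) = -4 - 2*f)
h(132) - 1*(-14692) = (-4 - 2*132) - 1*(-14692) = (-4 - 264) + 14692 = -268 + 14692 = 14424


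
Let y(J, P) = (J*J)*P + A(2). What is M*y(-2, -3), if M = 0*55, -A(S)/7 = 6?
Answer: 0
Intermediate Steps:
A(S) = -42 (A(S) = -7*6 = -42)
M = 0
y(J, P) = -42 + P*J² (y(J, P) = (J*J)*P - 42 = J²*P - 42 = P*J² - 42 = -42 + P*J²)
M*y(-2, -3) = 0*(-42 - 3*(-2)²) = 0*(-42 - 3*4) = 0*(-42 - 12) = 0*(-54) = 0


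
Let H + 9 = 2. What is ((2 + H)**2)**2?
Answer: 625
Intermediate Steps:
H = -7 (H = -9 + 2 = -7)
((2 + H)**2)**2 = ((2 - 7)**2)**2 = ((-5)**2)**2 = 25**2 = 625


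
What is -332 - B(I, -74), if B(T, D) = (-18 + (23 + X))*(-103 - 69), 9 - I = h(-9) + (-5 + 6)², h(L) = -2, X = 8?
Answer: 1904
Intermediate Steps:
I = 10 (I = 9 - (-2 + (-5 + 6)²) = 9 - (-2 + 1²) = 9 - (-2 + 1) = 9 - 1*(-1) = 9 + 1 = 10)
B(T, D) = -2236 (B(T, D) = (-18 + (23 + 8))*(-103 - 69) = (-18 + 31)*(-172) = 13*(-172) = -2236)
-332 - B(I, -74) = -332 - 1*(-2236) = -332 + 2236 = 1904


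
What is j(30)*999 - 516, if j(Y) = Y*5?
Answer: 149334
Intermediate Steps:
j(Y) = 5*Y
j(30)*999 - 516 = (5*30)*999 - 516 = 150*999 - 516 = 149850 - 516 = 149334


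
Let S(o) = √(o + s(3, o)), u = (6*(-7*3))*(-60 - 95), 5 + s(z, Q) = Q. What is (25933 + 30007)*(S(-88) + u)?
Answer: 1092508200 + 55940*I*√181 ≈ 1.0925e+9 + 7.526e+5*I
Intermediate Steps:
s(z, Q) = -5 + Q
u = 19530 (u = (6*(-21))*(-155) = -126*(-155) = 19530)
S(o) = √(-5 + 2*o) (S(o) = √(o + (-5 + o)) = √(-5 + 2*o))
(25933 + 30007)*(S(-88) + u) = (25933 + 30007)*(√(-5 + 2*(-88)) + 19530) = 55940*(√(-5 - 176) + 19530) = 55940*(√(-181) + 19530) = 55940*(I*√181 + 19530) = 55940*(19530 + I*√181) = 1092508200 + 55940*I*√181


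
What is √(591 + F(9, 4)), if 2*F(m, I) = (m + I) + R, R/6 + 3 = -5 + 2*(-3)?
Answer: √2222/2 ≈ 23.569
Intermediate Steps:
R = -84 (R = -18 + 6*(-5 + 2*(-3)) = -18 + 6*(-5 - 6) = -18 + 6*(-11) = -18 - 66 = -84)
F(m, I) = -42 + I/2 + m/2 (F(m, I) = ((m + I) - 84)/2 = ((I + m) - 84)/2 = (-84 + I + m)/2 = -42 + I/2 + m/2)
√(591 + F(9, 4)) = √(591 + (-42 + (½)*4 + (½)*9)) = √(591 + (-42 + 2 + 9/2)) = √(591 - 71/2) = √(1111/2) = √2222/2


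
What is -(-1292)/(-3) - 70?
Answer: -1502/3 ≈ -500.67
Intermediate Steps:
-(-1292)/(-3) - 70 = -(-1292)*(-1)/3 - 70 = -19*68/3 - 70 = -1292/3 - 70 = -1502/3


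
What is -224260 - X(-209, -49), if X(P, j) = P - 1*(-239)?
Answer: -224290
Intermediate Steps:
X(P, j) = 239 + P (X(P, j) = P + 239 = 239 + P)
-224260 - X(-209, -49) = -224260 - (239 - 209) = -224260 - 1*30 = -224260 - 30 = -224290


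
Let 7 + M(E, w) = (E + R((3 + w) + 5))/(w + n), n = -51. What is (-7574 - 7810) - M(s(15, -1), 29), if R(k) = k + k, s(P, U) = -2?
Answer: -169111/11 ≈ -15374.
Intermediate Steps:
R(k) = 2*k
M(E, w) = -7 + (16 + E + 2*w)/(-51 + w) (M(E, w) = -7 + (E + 2*((3 + w) + 5))/(w - 51) = -7 + (E + 2*(8 + w))/(-51 + w) = -7 + (E + (16 + 2*w))/(-51 + w) = -7 + (16 + E + 2*w)/(-51 + w))
(-7574 - 7810) - M(s(15, -1), 29) = (-7574 - 7810) - (373 - 2 - 5*29)/(-51 + 29) = -15384 - (373 - 2 - 145)/(-22) = -15384 - (-1)*226/22 = -15384 - 1*(-113/11) = -15384 + 113/11 = -169111/11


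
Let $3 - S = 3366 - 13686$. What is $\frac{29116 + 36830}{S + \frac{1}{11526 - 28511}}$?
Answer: $\frac{560046405}{87668077} \approx 6.3883$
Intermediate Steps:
$S = 10323$ ($S = 3 - \left(3366 - 13686\right) = 3 - -10320 = 3 + 10320 = 10323$)
$\frac{29116 + 36830}{S + \frac{1}{11526 - 28511}} = \frac{29116 + 36830}{10323 + \frac{1}{11526 - 28511}} = \frac{65946}{10323 + \frac{1}{-16985}} = \frac{65946}{10323 - \frac{1}{16985}} = \frac{65946}{\frac{175336154}{16985}} = 65946 \cdot \frac{16985}{175336154} = \frac{560046405}{87668077}$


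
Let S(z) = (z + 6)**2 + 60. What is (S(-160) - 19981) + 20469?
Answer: 24264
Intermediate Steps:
S(z) = 60 + (6 + z)**2 (S(z) = (6 + z)**2 + 60 = 60 + (6 + z)**2)
(S(-160) - 19981) + 20469 = ((60 + (6 - 160)**2) - 19981) + 20469 = ((60 + (-154)**2) - 19981) + 20469 = ((60 + 23716) - 19981) + 20469 = (23776 - 19981) + 20469 = 3795 + 20469 = 24264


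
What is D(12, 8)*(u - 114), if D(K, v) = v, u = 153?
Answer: 312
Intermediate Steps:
D(12, 8)*(u - 114) = 8*(153 - 114) = 8*39 = 312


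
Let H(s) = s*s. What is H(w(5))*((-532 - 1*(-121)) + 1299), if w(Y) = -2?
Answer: 3552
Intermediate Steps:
H(s) = s²
H(w(5))*((-532 - 1*(-121)) + 1299) = (-2)²*((-532 - 1*(-121)) + 1299) = 4*((-532 + 121) + 1299) = 4*(-411 + 1299) = 4*888 = 3552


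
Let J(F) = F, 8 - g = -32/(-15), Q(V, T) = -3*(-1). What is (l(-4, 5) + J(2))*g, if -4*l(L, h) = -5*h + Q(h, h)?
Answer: 44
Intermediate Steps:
Q(V, T) = 3
g = 88/15 (g = 8 - (-32)/(-15) = 8 - (-32)*(-1)/15 = 8 - 1*32/15 = 8 - 32/15 = 88/15 ≈ 5.8667)
l(L, h) = -¾ + 5*h/4 (l(L, h) = -(-5*h + 3)/4 = -(3 - 5*h)/4 = -¾ + 5*h/4)
(l(-4, 5) + J(2))*g = ((-¾ + (5/4)*5) + 2)*(88/15) = ((-¾ + 25/4) + 2)*(88/15) = (11/2 + 2)*(88/15) = (15/2)*(88/15) = 44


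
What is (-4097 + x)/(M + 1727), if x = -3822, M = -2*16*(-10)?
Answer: -7919/2047 ≈ -3.8686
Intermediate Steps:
M = 320 (M = -32*(-10) = 320)
(-4097 + x)/(M + 1727) = (-4097 - 3822)/(320 + 1727) = -7919/2047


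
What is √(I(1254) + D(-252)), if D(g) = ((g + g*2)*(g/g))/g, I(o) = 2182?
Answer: √2185 ≈ 46.744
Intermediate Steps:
D(g) = 3 (D(g) = ((g + 2*g)*1)/g = ((3*g)*1)/g = (3*g)/g = 3)
√(I(1254) + D(-252)) = √(2182 + 3) = √2185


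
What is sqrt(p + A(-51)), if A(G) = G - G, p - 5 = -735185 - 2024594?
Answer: I*sqrt(2759774) ≈ 1661.3*I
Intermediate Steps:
p = -2759774 (p = 5 + (-735185 - 2024594) = 5 - 2759779 = -2759774)
A(G) = 0
sqrt(p + A(-51)) = sqrt(-2759774 + 0) = sqrt(-2759774) = I*sqrt(2759774)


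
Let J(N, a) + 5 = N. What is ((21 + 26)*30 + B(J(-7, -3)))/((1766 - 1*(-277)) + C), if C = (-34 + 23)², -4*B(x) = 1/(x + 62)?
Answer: 281999/432800 ≈ 0.65157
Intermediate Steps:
J(N, a) = -5 + N
B(x) = -1/(4*(62 + x)) (B(x) = -1/(4*(x + 62)) = -1/(4*(62 + x)))
C = 121 (C = (-11)² = 121)
((21 + 26)*30 + B(J(-7, -3)))/((1766 - 1*(-277)) + C) = ((21 + 26)*30 - 1/(248 + 4*(-5 - 7)))/((1766 - 1*(-277)) + 121) = (47*30 - 1/(248 + 4*(-12)))/((1766 + 277) + 121) = (1410 - 1/(248 - 48))/(2043 + 121) = (1410 - 1/200)/2164 = (1410 - 1*1/200)*(1/2164) = (1410 - 1/200)*(1/2164) = (281999/200)*(1/2164) = 281999/432800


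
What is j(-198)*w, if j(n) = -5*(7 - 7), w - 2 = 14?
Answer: 0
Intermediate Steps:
w = 16 (w = 2 + 14 = 16)
j(n) = 0 (j(n) = -5*0 = 0)
j(-198)*w = 0*16 = 0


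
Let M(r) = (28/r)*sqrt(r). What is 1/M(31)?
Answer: sqrt(31)/28 ≈ 0.19885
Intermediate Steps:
M(r) = 28/sqrt(r)
1/M(31) = 1/(28/sqrt(31)) = 1/(28*(sqrt(31)/31)) = 1/(28*sqrt(31)/31) = sqrt(31)/28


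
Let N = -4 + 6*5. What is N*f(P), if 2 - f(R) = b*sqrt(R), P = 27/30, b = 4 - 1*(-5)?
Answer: 52 - 351*sqrt(10)/5 ≈ -169.99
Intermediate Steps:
b = 9 (b = 4 + 5 = 9)
P = 9/10 (P = 27*(1/30) = 9/10 ≈ 0.90000)
f(R) = 2 - 9*sqrt(R)
N = 26 (N = -4 + 30 = 26)
N*f(P) = 26*(2 - 27*sqrt(10)/10) = 52 - 351*sqrt(10)/5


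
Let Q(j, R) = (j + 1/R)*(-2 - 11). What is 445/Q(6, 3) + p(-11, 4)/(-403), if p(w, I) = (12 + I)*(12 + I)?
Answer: -46249/7657 ≈ -6.0401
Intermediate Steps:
Q(j, R) = -13*j - 13/R (Q(j, R) = (j + 1/R)*(-13) = -13*j - 13/R)
p(w, I) = (12 + I)²
445/Q(6, 3) + p(-11, 4)/(-403) = 445/(-13*6 - 13/3) + (12 + 4)²/(-403) = 445/(-78 - 13*⅓) + 16²*(-1/403) = 445/(-78 - 13/3) + 256*(-1/403) = 445/(-247/3) - 256/403 = 445*(-3/247) - 256/403 = -1335/247 - 256/403 = -46249/7657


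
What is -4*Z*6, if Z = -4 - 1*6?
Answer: 240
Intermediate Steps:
Z = -10 (Z = -4 - 6 = -10)
-4*Z*6 = -4*(-10)*6 = 40*6 = 240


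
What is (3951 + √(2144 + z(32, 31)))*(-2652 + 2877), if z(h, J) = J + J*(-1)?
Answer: 888975 + 900*√134 ≈ 8.9939e+5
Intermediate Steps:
z(h, J) = 0 (z(h, J) = J - J = 0)
(3951 + √(2144 + z(32, 31)))*(-2652 + 2877) = (3951 + √(2144 + 0))*(-2652 + 2877) = (3951 + √2144)*225 = (3951 + 4*√134)*225 = 888975 + 900*√134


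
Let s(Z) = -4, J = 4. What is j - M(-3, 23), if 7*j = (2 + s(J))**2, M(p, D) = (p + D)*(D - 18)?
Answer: -696/7 ≈ -99.429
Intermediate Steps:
M(p, D) = (-18 + D)*(D + p) (M(p, D) = (D + p)*(-18 + D) = (-18 + D)*(D + p))
j = 4/7 (j = (2 - 4)**2/7 = (1/7)*(-2)**2 = (1/7)*4 = 4/7 ≈ 0.57143)
j - M(-3, 23) = 4/7 - (23**2 - 18*23 - 18*(-3) + 23*(-3)) = 4/7 - (529 - 414 + 54 - 69) = 4/7 - 1*100 = 4/7 - 100 = -696/7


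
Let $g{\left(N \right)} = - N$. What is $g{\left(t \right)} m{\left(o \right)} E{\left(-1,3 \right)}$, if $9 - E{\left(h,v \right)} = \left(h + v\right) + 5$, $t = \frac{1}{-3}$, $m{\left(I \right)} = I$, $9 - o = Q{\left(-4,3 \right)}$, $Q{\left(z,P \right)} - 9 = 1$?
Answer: $- \frac{2}{3} \approx -0.66667$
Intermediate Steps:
$Q{\left(z,P \right)} = 10$ ($Q{\left(z,P \right)} = 9 + 1 = 10$)
$o = -1$ ($o = 9 - 10 = -1$)
$t = - \frac{1}{3} \approx -0.33333$
$E{\left(h,v \right)} = 4 - h - v$ ($E{\left(h,v \right)} = 9 - \left(\left(h + v\right) + 5\right) = 9 - \left(5 + h + v\right) = 4 - h - v$)
$g{\left(t \right)} m{\left(o \right)} E{\left(-1,3 \right)} = \left(-1\right) \left(- \frac{1}{3}\right) \left(-1\right) \left(4 - -1 - 3\right) = \frac{1}{3} \left(-1\right) \left(4 + 1 - 3\right) = \left(- \frac{1}{3}\right) 2 = - \frac{2}{3}$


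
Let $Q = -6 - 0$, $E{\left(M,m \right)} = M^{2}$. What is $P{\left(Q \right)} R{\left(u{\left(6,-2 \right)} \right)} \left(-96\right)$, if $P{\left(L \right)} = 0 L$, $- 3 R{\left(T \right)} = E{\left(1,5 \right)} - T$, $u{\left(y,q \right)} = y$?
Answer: $0$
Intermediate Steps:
$R{\left(T \right)} = - \frac{1}{3} + \frac{T}{3}$ ($R{\left(T \right)} = - \frac{1^{2} - T}{3} = - \frac{1 - T}{3} = - \frac{1}{3} + \frac{T}{3}$)
$Q = -6$ ($Q = -6 + 0 = -6$)
$P{\left(L \right)} = 0$
$P{\left(Q \right)} R{\left(u{\left(6,-2 \right)} \right)} \left(-96\right) = 0 \left(- \frac{1}{3} + \frac{1}{3} \cdot 6\right) \left(-96\right) = 0 \left(- \frac{1}{3} + 2\right) \left(-96\right) = 0 \cdot \frac{5}{3} \left(-96\right) = 0 \left(-96\right) = 0$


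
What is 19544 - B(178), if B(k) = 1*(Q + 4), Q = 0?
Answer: 19540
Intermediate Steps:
B(k) = 4 (B(k) = 1*(0 + 4) = 1*4 = 4)
19544 - B(178) = 19544 - 1*4 = 19544 - 4 = 19540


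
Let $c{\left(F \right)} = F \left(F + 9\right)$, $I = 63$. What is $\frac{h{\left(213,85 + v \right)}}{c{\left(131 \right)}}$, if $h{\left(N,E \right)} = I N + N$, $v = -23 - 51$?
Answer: $\frac{3408}{4585} \approx 0.74329$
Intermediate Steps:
$v = -74$
$c{\left(F \right)} = F \left(9 + F\right)$
$h{\left(N,E \right)} = 64 N$ ($h{\left(N,E \right)} = 63 N + N = 64 N$)
$\frac{h{\left(213,85 + v \right)}}{c{\left(131 \right)}} = \frac{64 \cdot 213}{131 \left(9 + 131\right)} = \frac{13632}{131 \cdot 140} = \frac{13632}{18340} = 13632 \cdot \frac{1}{18340} = \frac{3408}{4585}$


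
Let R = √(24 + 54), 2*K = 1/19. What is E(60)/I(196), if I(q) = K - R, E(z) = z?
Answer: -2280/112631 - 86640*√78/112631 ≈ -6.8140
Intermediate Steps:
K = 1/38 (K = (½)/19 = (½)*(1/19) = 1/38 ≈ 0.026316)
R = √78 ≈ 8.8318
I(q) = 1/38 - √78
E(60)/I(196) = 60/(1/38 - √78)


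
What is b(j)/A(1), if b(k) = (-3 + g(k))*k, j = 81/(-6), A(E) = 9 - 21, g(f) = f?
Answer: -297/16 ≈ -18.563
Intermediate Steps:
A(E) = -12
j = -27/2 (j = 81*(-⅙) = -27/2 ≈ -13.500)
b(k) = k*(-3 + k) (b(k) = (-3 + k)*k = k*(-3 + k))
b(j)/A(1) = -27*(-3 - 27/2)/2/(-12) = -27/2*(-33/2)*(-1/12) = (891/4)*(-1/12) = -297/16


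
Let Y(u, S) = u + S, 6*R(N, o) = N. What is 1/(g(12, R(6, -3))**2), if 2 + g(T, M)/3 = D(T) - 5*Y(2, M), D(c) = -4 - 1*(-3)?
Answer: 1/2916 ≈ 0.00034294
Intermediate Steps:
D(c) = -1 (D(c) = -4 + 3 = -1)
R(N, o) = N/6
Y(u, S) = S + u
g(T, M) = -39 - 15*M (g(T, M) = -6 + 3*(-1 - 5*(M + 2)) = -6 + 3*(-1 - 5*(2 + M)) = -6 + 3*(-1 + (-10 - 5*M)) = -6 + 3*(-11 - 5*M) = -6 + (-33 - 15*M) = -39 - 15*M)
1/(g(12, R(6, -3))**2) = 1/((-39 - 5*6/2)**2) = 1/((-39 - 15*1)**2) = 1/((-39 - 15)**2) = 1/((-54)**2) = 1/2916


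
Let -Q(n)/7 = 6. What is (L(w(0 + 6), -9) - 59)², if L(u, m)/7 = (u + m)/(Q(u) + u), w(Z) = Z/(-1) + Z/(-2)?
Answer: 923521/289 ≈ 3195.6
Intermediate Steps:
Q(n) = -42 (Q(n) = -7*6 = -42)
w(Z) = -3*Z/2 (w(Z) = Z*(-1) + Z*(-½) = -Z - Z/2 = -3*Z/2)
L(u, m) = 7*(m + u)/(-42 + u) (L(u, m) = 7*((u + m)/(-42 + u)) = 7*((m + u)/(-42 + u)) = 7*(m + u)/(-42 + u))
(L(w(0 + 6), -9) - 59)² = (7*(-9 - 3*(0 + 6)/2)/(-42 - 3*(0 + 6)/2) - 59)² = (7*(-9 - 3/2*6)/(-42 - 3/2*6) - 59)² = (7*(-9 - 9)/(-42 - 9) - 59)² = (7*(-18)/(-51) - 59)² = (7*(-1/51)*(-18) - 59)² = (42/17 - 59)² = (-961/17)² = 923521/289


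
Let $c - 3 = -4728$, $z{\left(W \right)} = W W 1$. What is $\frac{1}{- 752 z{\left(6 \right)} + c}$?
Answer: $- \frac{1}{31797} \approx -3.1449 \cdot 10^{-5}$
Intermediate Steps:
$z{\left(W \right)} = W^{2}$ ($z{\left(W \right)} = W^{2} \cdot 1 = W^{2}$)
$c = -4725$ ($c = 3 - 4728 = -4725$)
$\frac{1}{- 752 z{\left(6 \right)} + c} = \frac{1}{- 752 \cdot 6^{2} - 4725} = \frac{1}{\left(-752\right) 36 - 4725} = \frac{1}{-27072 - 4725} = \frac{1}{-31797} = - \frac{1}{31797}$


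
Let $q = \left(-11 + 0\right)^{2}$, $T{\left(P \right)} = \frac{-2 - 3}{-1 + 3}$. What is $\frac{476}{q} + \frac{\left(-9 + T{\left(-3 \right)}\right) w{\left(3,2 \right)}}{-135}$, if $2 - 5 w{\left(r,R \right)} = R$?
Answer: $\frac{476}{121} \approx 3.9339$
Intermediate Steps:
$w{\left(r,R \right)} = \frac{2}{5} - \frac{R}{5}$
$T{\left(P \right)} = - \frac{5}{2}$
$q = 121$ ($q = \left(-11\right)^{2} = 121$)
$\frac{476}{q} + \frac{\left(-9 + T{\left(-3 \right)}\right) w{\left(3,2 \right)}}{-135} = \frac{476}{121} + \frac{\left(-9 - \frac{5}{2}\right) \left(\frac{2}{5} - \frac{2}{5}\right)}{-135} = 476 \cdot \frac{1}{121} + - \frac{23 \left(\frac{2}{5} - \frac{2}{5}\right)}{2} \left(- \frac{1}{135}\right) = \frac{476}{121} + \left(- \frac{23}{2}\right) 0 \left(- \frac{1}{135}\right) = \frac{476}{121} + 0 \left(- \frac{1}{135}\right) = \frac{476}{121} + 0 = \frac{476}{121}$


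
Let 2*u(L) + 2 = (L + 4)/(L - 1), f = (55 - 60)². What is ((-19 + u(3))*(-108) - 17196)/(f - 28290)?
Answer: 3045/5653 ≈ 0.53865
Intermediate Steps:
f = 25 (f = (-5)² = 25)
u(L) = -1 + (4 + L)/(2*(-1 + L)) (u(L) = -1 + ((L + 4)/(L - 1))/2 = -1 + ((4 + L)/(-1 + L))/2 = -1 + (4 + L)/(2*(-1 + L)))
((-19 + u(3))*(-108) - 17196)/(f - 28290) = ((-19 + (6 - 1*3)/(2*(-1 + 3)))*(-108) - 17196)/(25 - 28290) = ((-19 + (½)*(6 - 3)/2)*(-108) - 17196)/(-28265) = ((-19 + (½)*(½)*3)*(-108) - 17196)*(-1/28265) = ((-19 + ¾)*(-108) - 17196)*(-1/28265) = (-73/4*(-108) - 17196)*(-1/28265) = (1971 - 17196)*(-1/28265) = -15225*(-1/28265) = 3045/5653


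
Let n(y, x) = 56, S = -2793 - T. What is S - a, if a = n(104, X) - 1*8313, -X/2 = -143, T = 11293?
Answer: -5829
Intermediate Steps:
X = 286 (X = -2*(-143) = 286)
S = -14086 (S = -2793 - 1*11293 = -2793 - 11293 = -14086)
a = -8257 (a = 56 - 1*8313 = 56 - 8313 = -8257)
S - a = -14086 - 1*(-8257) = -14086 + 8257 = -5829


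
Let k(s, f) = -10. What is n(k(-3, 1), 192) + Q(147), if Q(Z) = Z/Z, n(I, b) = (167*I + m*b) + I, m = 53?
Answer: 8497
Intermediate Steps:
n(I, b) = 53*b + 168*I (n(I, b) = (167*I + 53*b) + I = (53*b + 167*I) + I = 53*b + 168*I)
Q(Z) = 1
n(k(-3, 1), 192) + Q(147) = (53*192 + 168*(-10)) + 1 = (10176 - 1680) + 1 = 8496 + 1 = 8497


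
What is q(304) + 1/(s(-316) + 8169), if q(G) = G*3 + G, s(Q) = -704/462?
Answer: 208564693/171517 ≈ 1216.0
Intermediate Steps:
s(Q) = -32/21 (s(Q) = -704*1/462 = -32/21)
q(G) = 4*G (q(G) = 3*G + G = 4*G)
q(304) + 1/(s(-316) + 8169) = 4*304 + 1/(-32/21 + 8169) = 1216 + 1/(171517/21) = 1216 + 21/171517 = 208564693/171517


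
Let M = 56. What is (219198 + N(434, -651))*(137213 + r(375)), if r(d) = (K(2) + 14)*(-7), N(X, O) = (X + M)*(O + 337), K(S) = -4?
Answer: 8960649334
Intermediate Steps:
N(X, O) = (56 + X)*(337 + O) (N(X, O) = (X + 56)*(O + 337) = (56 + X)*(337 + O))
r(d) = -70 (r(d) = (-4 + 14)*(-7) = 10*(-7) = -70)
(219198 + N(434, -651))*(137213 + r(375)) = (219198 + (18872 + 56*(-651) + 337*434 - 651*434))*(137213 - 70) = (219198 + (18872 - 36456 + 146258 - 282534))*137143 = (219198 - 153860)*137143 = 65338*137143 = 8960649334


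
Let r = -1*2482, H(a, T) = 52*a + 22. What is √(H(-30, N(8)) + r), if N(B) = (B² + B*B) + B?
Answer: 2*I*√1005 ≈ 63.403*I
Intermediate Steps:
N(B) = B + 2*B² (N(B) = (B² + B²) + B = 2*B² + B = B + 2*B²)
H(a, T) = 22 + 52*a
r = -2482
√(H(-30, N(8)) + r) = √((22 + 52*(-30)) - 2482) = √((22 - 1560) - 2482) = √(-1538 - 2482) = √(-4020) = 2*I*√1005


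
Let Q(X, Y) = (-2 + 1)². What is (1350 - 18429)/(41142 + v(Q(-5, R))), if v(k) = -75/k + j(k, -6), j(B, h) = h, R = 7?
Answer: -5693/13687 ≈ -0.41594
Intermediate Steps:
Q(X, Y) = 1 (Q(X, Y) = (-1)² = 1)
v(k) = -6 - 75/k (v(k) = -75/k - 6 = -6 - 75/k)
(1350 - 18429)/(41142 + v(Q(-5, R))) = (1350 - 18429)/(41142 + (-6 - 75/1)) = -17079/(41142 + (-6 - 75*1)) = -17079/(41142 + (-6 - 75)) = -17079/(41142 - 81) = -17079/41061 = -17079*1/41061 = -5693/13687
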